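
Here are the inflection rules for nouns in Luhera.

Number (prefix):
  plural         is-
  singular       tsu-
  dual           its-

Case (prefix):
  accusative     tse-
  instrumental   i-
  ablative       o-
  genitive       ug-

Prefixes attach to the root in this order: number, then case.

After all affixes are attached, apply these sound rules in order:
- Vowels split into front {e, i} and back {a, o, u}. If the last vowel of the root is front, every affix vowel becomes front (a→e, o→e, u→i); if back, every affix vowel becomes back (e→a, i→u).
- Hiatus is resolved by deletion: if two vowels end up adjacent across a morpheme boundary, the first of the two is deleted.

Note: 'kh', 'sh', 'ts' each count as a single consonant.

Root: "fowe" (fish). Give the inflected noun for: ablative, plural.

isfowe

Attach number plural is- → isfowe.
Attach case ablative o- → oisfowe.
Apply vowel harmony: oisfowe → eisfowe.
Apply vowel deletion: eisfowe → isfowe.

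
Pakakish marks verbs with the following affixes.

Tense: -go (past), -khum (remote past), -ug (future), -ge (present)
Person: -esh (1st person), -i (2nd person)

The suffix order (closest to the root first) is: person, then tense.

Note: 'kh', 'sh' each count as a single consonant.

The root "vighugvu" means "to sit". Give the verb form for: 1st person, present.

vighugvueshge

Attach person 1st person -esh → vighugvuesh.
Attach tense present -ge → vighugvueshge.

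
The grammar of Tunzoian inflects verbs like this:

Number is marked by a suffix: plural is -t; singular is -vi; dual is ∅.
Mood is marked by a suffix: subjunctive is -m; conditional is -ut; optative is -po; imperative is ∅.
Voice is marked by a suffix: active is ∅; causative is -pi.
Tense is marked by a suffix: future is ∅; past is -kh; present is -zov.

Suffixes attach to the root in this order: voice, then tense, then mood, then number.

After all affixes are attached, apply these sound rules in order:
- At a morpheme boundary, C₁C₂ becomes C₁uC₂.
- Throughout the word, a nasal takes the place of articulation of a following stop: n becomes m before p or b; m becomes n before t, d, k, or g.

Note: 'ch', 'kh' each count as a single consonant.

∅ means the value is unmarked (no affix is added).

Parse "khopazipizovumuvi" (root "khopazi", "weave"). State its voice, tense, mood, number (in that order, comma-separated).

causative, present, subjunctive, singular

Segment: khopazi-pi-zov-m-vi.
voice: -pi → causative.
tense: -zov → present.
mood: -m → subjunctive.
number: -vi → singular.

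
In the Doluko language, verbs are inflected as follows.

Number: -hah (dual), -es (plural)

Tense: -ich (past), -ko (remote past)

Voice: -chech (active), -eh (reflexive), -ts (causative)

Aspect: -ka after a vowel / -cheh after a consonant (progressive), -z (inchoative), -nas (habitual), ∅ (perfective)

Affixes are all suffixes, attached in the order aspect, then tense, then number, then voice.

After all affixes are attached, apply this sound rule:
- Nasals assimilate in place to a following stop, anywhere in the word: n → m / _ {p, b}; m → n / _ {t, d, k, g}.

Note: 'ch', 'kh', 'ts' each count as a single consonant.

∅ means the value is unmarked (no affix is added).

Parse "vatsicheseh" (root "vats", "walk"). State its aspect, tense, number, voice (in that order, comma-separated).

Segment: vats-ich-es-eh.
aspect: ∅ → perfective.
tense: -ich → past.
number: -es → plural.
voice: -eh → reflexive.

perfective, past, plural, reflexive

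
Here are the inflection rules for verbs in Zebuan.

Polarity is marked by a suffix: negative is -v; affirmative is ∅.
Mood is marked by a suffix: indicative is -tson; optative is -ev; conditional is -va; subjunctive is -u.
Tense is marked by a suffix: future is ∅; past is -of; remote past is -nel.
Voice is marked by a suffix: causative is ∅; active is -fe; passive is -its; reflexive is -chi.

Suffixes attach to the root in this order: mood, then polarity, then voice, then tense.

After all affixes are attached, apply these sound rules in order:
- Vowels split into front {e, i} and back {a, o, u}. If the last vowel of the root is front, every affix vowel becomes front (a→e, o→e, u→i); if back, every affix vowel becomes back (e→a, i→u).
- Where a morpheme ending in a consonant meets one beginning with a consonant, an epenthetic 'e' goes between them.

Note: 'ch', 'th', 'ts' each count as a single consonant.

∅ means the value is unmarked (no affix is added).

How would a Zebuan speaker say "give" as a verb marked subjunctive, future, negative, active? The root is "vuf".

Attach mood subjunctive -u → vufu.
Attach polarity negative -v → vufuv.
Attach voice active -fe → vufuvfe.
tense = future: zero marking, form stays vufuvfe.
Apply vowel harmony: vufuvfe → vufuvfa.
Apply epenthesis: vufuvfa → vufuvefa.

vufuvefa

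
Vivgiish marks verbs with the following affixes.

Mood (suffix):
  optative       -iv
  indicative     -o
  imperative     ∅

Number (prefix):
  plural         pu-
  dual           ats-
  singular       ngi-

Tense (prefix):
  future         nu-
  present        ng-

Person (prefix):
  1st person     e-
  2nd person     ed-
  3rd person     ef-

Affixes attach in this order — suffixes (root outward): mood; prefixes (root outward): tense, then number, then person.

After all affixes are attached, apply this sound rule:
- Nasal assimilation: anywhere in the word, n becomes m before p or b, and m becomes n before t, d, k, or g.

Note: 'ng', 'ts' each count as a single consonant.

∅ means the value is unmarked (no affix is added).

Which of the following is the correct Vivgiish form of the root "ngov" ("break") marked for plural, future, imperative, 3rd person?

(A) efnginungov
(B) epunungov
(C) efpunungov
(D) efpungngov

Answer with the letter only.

Attach tense future nu- → nungov.
Attach number plural pu- → punungov.
mood = imperative: zero marking, form stays punungov.
Attach person 3rd person ef- → efpunungov.
Nasal assimilation: no change.
So the correct form is efpunungov, option (C).
(A) efnginungov is wrong: it uses singular instead of plural for number.
(D) efpungngov is wrong: it uses present instead of future for tense.
(B) epunungov is wrong: it uses 1st person instead of 3rd person for person.

C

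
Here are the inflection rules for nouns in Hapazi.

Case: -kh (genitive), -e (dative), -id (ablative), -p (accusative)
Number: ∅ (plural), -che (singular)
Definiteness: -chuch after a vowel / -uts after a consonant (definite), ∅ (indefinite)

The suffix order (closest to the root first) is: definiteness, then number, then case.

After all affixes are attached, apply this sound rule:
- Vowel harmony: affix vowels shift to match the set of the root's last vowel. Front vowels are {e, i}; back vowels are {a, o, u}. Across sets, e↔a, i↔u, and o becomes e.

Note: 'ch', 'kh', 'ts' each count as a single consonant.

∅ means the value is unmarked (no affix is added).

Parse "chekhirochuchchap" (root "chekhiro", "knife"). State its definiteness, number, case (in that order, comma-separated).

definite, singular, accusative

Segment: chekhiro-chuch-che-p.
definiteness: -chuch/uts → definite.
number: -che → singular.
case: -p → accusative.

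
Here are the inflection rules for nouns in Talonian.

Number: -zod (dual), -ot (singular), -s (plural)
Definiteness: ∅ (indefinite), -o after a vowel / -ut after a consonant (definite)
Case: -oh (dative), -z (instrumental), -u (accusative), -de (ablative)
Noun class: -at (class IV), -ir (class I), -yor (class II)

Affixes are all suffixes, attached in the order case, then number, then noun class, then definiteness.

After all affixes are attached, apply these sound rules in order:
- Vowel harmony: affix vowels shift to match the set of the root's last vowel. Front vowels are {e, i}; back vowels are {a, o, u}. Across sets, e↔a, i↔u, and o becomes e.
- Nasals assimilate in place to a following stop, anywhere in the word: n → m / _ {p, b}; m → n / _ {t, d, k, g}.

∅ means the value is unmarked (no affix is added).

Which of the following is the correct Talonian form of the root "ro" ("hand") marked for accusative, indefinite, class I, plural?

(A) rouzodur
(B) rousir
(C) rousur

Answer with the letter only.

C

Attach case accusative -u → rou.
Attach number plural -s → rous.
Attach noun class class I -ir → rousir.
definiteness = indefinite: zero marking, form stays rousir.
Apply vowel harmony: rousir → rousur.
Nasal assimilation: no change.
So the correct form is rousur, option (C).
(A) rouzodur is wrong: it uses dual instead of plural for number.
(B) rousir is wrong: it fails to apply the sound rule(s).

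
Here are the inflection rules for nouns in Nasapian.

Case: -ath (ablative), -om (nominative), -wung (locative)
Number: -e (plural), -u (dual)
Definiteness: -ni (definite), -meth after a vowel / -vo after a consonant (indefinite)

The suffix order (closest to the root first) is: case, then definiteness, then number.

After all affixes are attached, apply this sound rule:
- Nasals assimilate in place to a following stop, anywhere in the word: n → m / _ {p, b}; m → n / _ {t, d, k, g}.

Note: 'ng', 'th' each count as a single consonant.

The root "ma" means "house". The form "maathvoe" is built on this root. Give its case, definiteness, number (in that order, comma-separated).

Segment: ma-ath-vo-e.
case: -ath → ablative.
definiteness: -meth/vo → indefinite.
number: -e → plural.

ablative, indefinite, plural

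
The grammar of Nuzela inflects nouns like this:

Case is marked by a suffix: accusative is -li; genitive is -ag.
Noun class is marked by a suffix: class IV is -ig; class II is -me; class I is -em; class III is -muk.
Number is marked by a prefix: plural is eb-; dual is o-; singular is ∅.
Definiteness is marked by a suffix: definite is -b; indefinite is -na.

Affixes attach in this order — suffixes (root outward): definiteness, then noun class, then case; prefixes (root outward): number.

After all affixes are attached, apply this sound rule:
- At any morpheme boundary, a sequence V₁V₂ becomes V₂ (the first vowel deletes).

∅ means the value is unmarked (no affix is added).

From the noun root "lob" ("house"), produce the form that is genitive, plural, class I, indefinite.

eblobnemag

Attach definiteness indefinite -na → lobna.
Attach number plural eb- → eblobna.
Attach noun class class I -em → eblobnaem.
Attach case genitive -ag → eblobnaemag.
Apply vowel deletion: eblobnaemag → eblobnemag.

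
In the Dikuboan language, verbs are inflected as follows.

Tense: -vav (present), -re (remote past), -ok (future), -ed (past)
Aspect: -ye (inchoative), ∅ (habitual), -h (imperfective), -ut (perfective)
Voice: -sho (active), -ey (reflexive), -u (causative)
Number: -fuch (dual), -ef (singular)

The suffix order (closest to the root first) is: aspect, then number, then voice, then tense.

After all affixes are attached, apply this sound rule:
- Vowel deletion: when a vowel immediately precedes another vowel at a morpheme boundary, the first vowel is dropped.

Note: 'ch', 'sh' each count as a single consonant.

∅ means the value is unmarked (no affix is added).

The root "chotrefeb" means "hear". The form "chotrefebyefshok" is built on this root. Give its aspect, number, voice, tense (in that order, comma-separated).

inchoative, singular, active, future

Segment: chotrefeb-ye-ef-sho-ok.
aspect: -ye → inchoative.
number: -ef → singular.
voice: -sho → active.
tense: -ok → future.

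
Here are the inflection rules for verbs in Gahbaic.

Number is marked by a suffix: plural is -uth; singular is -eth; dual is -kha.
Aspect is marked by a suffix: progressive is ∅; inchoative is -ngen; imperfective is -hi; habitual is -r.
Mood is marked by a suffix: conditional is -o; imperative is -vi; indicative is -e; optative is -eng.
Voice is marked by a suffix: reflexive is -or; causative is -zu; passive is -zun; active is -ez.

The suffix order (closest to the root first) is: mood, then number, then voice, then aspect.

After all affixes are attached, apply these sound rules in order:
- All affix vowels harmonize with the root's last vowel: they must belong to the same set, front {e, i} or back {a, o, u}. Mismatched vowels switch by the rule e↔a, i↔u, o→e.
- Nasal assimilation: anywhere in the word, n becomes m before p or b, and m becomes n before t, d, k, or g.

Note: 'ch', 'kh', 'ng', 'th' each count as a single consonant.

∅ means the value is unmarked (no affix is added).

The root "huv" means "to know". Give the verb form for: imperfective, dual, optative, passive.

Attach mood optative -eng → huveng.
Attach number dual -kha → huvengkha.
Attach voice passive -zun → huvengkhazun.
Attach aspect imperfective -hi → huvengkhazunhi.
Apply vowel harmony: huvengkhazunhi → huvangkhazunhu.
Nasal assimilation: no change.

huvangkhazunhu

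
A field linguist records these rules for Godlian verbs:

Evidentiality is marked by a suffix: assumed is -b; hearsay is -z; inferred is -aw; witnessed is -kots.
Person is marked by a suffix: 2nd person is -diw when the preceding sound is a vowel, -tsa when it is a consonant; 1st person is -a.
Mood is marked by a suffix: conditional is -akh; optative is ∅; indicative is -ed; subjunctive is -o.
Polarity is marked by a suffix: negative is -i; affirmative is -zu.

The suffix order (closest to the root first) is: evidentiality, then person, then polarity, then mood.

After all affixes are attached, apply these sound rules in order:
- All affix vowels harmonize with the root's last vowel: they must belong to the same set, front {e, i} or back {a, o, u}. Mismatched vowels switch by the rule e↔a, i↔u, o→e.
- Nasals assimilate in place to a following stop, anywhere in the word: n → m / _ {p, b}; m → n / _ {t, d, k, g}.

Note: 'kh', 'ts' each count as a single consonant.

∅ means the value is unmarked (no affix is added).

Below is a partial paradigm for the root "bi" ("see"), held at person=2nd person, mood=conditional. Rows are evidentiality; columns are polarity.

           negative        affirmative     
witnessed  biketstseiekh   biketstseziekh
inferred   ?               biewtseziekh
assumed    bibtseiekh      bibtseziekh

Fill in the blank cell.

Attach evidentiality inferred -aw → biaw.
Attach person 2nd person -tsa (after consonant 'w') → biawtsa.
Attach polarity negative -i → biawtsai.
Attach mood conditional -akh → biawtsaiakh.
Apply vowel harmony: biawtsaiakh → biewtseiekh.
Nasal assimilation: no change.

biewtseiekh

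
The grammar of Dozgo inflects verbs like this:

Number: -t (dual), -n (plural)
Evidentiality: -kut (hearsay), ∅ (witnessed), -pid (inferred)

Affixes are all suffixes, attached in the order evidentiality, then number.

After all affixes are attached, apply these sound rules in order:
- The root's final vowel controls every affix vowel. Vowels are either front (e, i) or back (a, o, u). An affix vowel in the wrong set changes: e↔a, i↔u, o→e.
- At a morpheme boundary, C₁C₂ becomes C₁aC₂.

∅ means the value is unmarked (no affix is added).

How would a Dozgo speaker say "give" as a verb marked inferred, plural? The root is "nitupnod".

nitupnodapudan

Attach evidentiality inferred -pid → nitupnodpid.
Attach number plural -n → nitupnodpidn.
Apply vowel harmony: nitupnodpidn → nitupnodpudn.
Apply epenthesis: nitupnodpudn → nitupnodapudan.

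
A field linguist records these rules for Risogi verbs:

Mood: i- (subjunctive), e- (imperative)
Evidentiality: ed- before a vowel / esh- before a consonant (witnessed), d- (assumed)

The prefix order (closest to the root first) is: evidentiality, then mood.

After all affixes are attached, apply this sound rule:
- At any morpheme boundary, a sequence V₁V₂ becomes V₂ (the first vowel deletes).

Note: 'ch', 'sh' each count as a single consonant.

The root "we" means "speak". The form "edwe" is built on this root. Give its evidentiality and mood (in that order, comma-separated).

Segment: e-d-we.
evidentiality: d- → assumed.
mood: e- → imperative.

assumed, imperative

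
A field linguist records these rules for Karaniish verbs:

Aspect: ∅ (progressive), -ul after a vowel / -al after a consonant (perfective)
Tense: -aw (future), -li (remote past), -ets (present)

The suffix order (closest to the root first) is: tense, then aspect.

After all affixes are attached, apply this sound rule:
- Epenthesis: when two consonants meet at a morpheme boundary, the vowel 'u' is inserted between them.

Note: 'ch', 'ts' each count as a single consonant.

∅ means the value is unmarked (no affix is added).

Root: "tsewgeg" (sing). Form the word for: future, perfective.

tsewgegawal

Attach tense future -aw → tsewgegaw.
Attach aspect perfective -al (after consonant 'w') → tsewgegawal.
Epenthesis: no change.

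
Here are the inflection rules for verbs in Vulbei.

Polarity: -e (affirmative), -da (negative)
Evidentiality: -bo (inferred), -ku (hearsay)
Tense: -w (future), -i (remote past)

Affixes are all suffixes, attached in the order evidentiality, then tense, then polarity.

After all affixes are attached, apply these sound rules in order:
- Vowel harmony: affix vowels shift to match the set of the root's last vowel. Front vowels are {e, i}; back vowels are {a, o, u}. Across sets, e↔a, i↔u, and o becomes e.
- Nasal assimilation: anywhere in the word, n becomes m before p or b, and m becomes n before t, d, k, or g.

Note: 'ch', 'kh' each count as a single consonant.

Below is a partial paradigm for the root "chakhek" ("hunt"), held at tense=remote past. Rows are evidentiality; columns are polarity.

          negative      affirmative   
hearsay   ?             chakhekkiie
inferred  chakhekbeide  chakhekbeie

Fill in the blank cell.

Attach evidentiality hearsay -ku → chakhekku.
Attach tense remote past -i → chakhekkui.
Attach polarity negative -da → chakhekkuida.
Apply vowel harmony: chakhekkuida → chakhekkiide.
Nasal assimilation: no change.

chakhekkiide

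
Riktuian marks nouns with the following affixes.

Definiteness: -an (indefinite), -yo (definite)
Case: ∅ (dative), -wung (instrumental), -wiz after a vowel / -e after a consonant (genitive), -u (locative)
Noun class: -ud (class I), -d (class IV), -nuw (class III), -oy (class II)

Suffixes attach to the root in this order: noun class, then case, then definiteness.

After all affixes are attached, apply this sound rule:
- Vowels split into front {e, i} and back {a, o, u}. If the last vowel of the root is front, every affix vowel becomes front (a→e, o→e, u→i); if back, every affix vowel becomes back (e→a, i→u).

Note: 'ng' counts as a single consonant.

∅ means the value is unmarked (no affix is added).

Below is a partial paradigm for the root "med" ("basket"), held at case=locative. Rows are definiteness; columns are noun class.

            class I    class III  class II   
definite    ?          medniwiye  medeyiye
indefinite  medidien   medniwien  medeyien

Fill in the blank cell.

medidiye

Attach noun class class I -ud → medud.
Attach case locative -u → medudu.
Attach definiteness definite -yo → meduduyo.
Apply vowel harmony: meduduyo → medidiye.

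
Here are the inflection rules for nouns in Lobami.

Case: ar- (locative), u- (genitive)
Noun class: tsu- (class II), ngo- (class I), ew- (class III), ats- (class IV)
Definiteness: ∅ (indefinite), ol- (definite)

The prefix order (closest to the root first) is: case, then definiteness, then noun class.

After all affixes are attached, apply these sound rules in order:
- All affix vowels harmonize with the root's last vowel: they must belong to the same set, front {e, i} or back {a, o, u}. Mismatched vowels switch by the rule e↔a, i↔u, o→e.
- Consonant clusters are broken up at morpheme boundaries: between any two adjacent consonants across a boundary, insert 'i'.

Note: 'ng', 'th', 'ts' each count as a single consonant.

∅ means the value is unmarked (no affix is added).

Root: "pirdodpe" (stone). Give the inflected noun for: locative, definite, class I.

Attach case locative ar- → arpirdodpe.
Attach definiteness definite ol- → olarpirdodpe.
Attach noun class class I ngo- → ngoolarpirdodpe.
Apply vowel harmony: ngoolarpirdodpe → ngeelerpirdodpe.
Apply epenthesis: ngeelerpirdodpe → ngeeleripirdodpe.

ngeeleripirdodpe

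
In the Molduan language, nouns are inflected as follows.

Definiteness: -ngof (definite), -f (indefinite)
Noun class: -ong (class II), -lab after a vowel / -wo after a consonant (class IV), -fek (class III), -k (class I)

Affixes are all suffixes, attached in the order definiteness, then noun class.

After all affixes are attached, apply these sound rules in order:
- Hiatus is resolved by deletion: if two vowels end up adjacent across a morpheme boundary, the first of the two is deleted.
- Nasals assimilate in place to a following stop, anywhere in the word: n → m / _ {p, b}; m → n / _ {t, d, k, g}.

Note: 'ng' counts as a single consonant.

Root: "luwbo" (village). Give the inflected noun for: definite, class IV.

Attach definiteness definite -ngof → luwbongof.
Attach noun class class IV -wo (after consonant 'f') → luwbongofwo.
Vowel deletion: no change.
Nasal assimilation: no change.

luwbongofwo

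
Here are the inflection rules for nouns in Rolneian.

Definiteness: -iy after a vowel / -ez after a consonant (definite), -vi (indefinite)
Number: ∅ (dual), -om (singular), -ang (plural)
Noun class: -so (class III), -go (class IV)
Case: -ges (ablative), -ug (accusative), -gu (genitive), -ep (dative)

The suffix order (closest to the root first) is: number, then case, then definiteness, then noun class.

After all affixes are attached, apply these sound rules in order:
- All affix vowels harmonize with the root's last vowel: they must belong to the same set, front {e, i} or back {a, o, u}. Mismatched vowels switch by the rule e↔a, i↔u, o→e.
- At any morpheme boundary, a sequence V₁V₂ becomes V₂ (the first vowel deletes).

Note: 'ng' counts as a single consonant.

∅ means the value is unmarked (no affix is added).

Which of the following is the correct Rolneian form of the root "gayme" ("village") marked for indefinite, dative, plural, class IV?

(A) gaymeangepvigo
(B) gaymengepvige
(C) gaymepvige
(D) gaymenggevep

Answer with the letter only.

B

Attach number plural -ang → gaymeang.
Attach case dative -ep → gaymeangep.
Attach definiteness indefinite -vi → gaymeangepvi.
Attach noun class class IV -go → gaymeangepvigo.
Apply vowel harmony: gaymeangepvigo → gaymeengepvige.
Apply vowel deletion: gaymeengepvige → gaymengepvige.
So the correct form is gaymengepvige, option (B).
(A) gaymeangepvigo is wrong: it fails to apply the sound rule(s).
(D) gaymenggevep is wrong: it has the affixes in the wrong order.
(C) gaymepvige is wrong: it uses dual instead of plural for number.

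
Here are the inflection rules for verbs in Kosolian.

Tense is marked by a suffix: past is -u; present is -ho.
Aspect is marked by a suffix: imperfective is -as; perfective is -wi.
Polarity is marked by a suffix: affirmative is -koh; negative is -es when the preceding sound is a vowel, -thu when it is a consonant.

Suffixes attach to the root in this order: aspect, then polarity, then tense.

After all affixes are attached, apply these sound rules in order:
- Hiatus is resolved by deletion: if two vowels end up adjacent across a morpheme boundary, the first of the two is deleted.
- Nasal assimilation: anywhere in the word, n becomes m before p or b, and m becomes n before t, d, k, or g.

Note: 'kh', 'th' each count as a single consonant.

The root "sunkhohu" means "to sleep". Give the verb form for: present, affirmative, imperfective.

Attach aspect imperfective -as → sunkhohuas.
Attach polarity affirmative -koh → sunkhohuaskoh.
Attach tense present -ho → sunkhohuaskohho.
Apply vowel deletion: sunkhohuaskohho → sunkhohaskohho.
Nasal assimilation: no change.

sunkhohaskohho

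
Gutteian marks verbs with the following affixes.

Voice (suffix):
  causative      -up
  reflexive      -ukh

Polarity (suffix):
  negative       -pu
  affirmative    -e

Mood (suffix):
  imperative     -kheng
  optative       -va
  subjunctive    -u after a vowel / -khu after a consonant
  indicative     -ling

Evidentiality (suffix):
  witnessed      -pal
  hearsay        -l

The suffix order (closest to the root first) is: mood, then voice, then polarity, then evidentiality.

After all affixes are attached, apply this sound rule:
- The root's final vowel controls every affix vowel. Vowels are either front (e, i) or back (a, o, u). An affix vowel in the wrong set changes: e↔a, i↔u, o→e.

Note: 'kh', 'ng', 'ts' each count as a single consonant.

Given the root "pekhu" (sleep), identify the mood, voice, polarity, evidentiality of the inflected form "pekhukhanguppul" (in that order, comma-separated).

Segment: pekhu-kheng-up-pu-l.
mood: -kheng → imperative.
voice: -up → causative.
polarity: -pu → negative.
evidentiality: -l → hearsay.

imperative, causative, negative, hearsay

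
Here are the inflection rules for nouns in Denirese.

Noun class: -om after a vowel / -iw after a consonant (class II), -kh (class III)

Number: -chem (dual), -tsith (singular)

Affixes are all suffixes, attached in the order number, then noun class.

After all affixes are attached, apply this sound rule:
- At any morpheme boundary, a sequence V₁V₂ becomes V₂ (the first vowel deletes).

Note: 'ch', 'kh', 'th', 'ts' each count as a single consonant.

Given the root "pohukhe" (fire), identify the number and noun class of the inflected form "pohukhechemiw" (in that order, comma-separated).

Segment: pohukhe-chem-iw.
number: -chem → dual.
noun class: -om/iw → class II.

dual, class II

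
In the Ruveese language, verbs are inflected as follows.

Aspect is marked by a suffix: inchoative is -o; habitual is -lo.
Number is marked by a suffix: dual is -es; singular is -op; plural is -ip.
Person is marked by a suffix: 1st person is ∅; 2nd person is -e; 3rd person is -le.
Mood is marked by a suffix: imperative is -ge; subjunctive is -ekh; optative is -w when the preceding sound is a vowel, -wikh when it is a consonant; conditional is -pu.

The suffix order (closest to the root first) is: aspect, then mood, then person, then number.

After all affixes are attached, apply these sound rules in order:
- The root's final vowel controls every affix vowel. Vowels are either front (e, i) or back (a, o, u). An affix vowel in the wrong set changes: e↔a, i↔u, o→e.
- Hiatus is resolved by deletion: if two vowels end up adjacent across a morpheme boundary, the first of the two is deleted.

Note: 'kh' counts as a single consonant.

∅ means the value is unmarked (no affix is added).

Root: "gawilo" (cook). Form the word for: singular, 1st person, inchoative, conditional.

gawilopop

Attach aspect inchoative -o → gawiloo.
Attach mood conditional -pu → gawiloopu.
person = 1st person: zero marking, form stays gawiloopu.
Attach number singular -op → gawiloopuop.
Vowel harmony: no change.
Apply vowel deletion: gawiloopuop → gawilopop.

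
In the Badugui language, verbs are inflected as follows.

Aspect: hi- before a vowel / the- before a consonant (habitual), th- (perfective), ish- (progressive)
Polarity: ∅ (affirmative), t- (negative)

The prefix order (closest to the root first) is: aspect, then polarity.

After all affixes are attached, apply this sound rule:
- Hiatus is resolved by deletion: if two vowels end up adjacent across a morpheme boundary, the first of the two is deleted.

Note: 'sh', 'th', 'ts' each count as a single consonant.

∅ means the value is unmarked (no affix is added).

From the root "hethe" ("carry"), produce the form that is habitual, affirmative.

thehethe

Attach aspect habitual the- (before consonant 'h') → thehethe.
polarity = affirmative: zero marking, form stays thehethe.
Vowel deletion: no change.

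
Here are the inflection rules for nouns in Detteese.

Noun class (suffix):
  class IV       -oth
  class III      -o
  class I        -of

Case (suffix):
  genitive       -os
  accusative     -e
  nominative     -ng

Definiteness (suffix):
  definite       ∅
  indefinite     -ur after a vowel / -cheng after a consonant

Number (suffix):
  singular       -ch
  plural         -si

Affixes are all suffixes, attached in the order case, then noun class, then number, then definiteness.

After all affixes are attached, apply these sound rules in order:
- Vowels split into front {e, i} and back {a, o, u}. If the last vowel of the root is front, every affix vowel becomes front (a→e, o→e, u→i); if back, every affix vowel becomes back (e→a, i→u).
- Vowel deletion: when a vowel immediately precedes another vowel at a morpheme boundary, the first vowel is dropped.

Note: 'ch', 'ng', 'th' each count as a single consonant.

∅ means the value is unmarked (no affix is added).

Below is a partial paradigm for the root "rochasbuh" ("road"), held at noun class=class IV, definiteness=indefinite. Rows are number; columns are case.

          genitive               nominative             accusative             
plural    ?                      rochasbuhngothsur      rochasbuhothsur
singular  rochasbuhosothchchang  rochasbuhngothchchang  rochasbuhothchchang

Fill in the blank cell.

Attach case genitive -os → rochasbuhos.
Attach noun class class IV -oth → rochasbuhosoth.
Attach number plural -si → rochasbuhosothsi.
Attach definiteness indefinite -ur (after vowel 'i') → rochasbuhosothsiur.
Apply vowel harmony: rochasbuhosothsiur → rochasbuhosothsuur.
Apply vowel deletion: rochasbuhosothsuur → rochasbuhosothsur.

rochasbuhosothsur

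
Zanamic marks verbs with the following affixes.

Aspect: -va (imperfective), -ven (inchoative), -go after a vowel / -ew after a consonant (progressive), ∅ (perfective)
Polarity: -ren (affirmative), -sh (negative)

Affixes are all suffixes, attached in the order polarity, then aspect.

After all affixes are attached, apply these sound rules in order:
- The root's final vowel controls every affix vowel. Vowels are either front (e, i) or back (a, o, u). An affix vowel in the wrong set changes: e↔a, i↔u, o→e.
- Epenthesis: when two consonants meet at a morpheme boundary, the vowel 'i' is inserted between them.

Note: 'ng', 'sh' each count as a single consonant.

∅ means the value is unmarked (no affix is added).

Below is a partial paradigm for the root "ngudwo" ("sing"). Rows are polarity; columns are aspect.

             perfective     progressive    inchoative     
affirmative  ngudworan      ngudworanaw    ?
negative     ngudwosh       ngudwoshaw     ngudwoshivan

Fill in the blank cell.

Attach polarity affirmative -ren → ngudworen.
Attach aspect inchoative -ven → ngudworenven.
Apply vowel harmony: ngudworenven → ngudworanvan.
Apply epenthesis: ngudworanvan → ngudworanivan.

ngudworanivan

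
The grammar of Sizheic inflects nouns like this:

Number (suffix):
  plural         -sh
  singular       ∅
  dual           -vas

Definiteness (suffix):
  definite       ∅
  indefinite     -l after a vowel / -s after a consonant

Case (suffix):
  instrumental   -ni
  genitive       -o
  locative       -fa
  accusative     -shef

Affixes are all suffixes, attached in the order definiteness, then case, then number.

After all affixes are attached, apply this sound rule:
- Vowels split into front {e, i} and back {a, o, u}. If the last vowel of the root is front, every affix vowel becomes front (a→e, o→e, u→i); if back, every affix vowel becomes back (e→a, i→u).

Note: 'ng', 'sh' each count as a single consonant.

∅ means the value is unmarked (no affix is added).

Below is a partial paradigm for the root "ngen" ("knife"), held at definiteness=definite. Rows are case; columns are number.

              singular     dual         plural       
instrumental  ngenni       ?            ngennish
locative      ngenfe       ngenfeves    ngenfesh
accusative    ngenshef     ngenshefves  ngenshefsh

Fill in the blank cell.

ngennives

definiteness = definite: zero marking, form stays ngen.
Attach case instrumental -ni → ngenni.
Attach number dual -vas → ngennivas.
Apply vowel harmony: ngennivas → ngennives.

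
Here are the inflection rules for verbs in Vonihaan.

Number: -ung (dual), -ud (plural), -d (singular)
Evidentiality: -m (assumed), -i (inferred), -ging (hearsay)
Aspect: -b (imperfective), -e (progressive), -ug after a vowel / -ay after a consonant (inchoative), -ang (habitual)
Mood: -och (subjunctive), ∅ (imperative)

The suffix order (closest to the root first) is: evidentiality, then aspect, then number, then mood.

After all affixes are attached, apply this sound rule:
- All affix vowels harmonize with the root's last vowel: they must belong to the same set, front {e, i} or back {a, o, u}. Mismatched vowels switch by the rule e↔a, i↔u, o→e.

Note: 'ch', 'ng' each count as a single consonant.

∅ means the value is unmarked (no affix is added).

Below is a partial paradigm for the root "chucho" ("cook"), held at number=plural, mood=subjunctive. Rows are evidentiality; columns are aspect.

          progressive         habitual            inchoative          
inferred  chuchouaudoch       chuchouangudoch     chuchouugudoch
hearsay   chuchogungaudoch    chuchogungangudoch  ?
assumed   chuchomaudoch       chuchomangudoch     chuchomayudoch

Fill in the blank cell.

chuchogungayudoch

Attach evidentiality hearsay -ging → chuchoging.
Attach aspect inchoative -ay (after consonant 'ng') → chuchogingay.
Attach number plural -ud → chuchogingayud.
Attach mood subjunctive -och → chuchogingayudoch.
Apply vowel harmony: chuchogingayudoch → chuchogungayudoch.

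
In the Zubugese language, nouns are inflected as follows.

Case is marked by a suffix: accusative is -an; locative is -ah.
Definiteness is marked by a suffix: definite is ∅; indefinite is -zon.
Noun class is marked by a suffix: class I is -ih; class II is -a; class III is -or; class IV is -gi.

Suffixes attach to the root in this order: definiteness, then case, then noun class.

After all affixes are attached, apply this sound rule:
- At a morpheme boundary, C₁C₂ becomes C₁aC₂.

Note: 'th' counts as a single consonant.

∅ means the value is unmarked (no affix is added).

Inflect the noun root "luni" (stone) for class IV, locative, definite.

luniahagi

definiteness = definite: zero marking, form stays luni.
Attach case locative -ah → luniah.
Attach noun class class IV -gi → luniahgi.
Apply epenthesis: luniahgi → luniahagi.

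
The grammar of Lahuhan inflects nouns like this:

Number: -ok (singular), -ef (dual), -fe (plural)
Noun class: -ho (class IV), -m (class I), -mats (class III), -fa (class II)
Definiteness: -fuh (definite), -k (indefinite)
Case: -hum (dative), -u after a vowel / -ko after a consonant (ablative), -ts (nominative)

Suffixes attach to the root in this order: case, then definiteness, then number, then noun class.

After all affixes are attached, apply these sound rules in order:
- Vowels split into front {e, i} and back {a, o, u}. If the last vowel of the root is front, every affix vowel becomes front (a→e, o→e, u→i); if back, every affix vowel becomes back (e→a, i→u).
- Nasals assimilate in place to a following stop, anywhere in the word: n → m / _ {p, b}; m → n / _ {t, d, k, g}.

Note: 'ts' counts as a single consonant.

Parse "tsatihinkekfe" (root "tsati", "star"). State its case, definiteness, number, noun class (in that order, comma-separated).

Segment: tsati-hum-k-ok-fa.
case: -hum → dative.
definiteness: -k → indefinite.
number: -ok → singular.
noun class: -fa → class II.

dative, indefinite, singular, class II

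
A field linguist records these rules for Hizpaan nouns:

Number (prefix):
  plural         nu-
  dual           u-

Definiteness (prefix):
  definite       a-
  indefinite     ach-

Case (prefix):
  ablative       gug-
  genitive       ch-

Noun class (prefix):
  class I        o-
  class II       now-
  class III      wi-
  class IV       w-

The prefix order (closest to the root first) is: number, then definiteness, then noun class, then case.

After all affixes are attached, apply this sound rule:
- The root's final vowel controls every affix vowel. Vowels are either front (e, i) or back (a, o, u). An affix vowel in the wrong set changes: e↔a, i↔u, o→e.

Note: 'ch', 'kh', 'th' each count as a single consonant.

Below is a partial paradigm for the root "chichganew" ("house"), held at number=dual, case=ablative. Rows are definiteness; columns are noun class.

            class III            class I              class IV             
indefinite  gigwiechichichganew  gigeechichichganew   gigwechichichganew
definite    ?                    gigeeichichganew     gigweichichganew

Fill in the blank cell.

Attach number dual u- → uchichganew.
Attach definiteness definite a- → auchichganew.
Attach noun class class III wi- → wiauchichganew.
Attach case ablative gug- → gugwiauchichganew.
Apply vowel harmony: gugwiauchichganew → gigwieichichganew.

gigwieichichganew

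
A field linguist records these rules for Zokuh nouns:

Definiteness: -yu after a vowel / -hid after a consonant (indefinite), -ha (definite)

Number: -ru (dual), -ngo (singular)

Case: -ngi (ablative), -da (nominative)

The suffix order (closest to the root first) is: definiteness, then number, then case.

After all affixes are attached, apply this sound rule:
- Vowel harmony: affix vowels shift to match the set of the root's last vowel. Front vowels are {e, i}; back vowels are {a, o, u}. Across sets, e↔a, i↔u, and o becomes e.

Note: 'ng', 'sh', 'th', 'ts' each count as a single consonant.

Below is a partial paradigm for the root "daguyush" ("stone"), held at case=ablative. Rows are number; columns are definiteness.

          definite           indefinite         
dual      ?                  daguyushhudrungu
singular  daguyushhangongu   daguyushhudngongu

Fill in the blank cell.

Attach definiteness definite -ha → daguyushha.
Attach number dual -ru → daguyushharu.
Attach case ablative -ngi → daguyushharungi.
Apply vowel harmony: daguyushharungi → daguyushharungu.

daguyushharungu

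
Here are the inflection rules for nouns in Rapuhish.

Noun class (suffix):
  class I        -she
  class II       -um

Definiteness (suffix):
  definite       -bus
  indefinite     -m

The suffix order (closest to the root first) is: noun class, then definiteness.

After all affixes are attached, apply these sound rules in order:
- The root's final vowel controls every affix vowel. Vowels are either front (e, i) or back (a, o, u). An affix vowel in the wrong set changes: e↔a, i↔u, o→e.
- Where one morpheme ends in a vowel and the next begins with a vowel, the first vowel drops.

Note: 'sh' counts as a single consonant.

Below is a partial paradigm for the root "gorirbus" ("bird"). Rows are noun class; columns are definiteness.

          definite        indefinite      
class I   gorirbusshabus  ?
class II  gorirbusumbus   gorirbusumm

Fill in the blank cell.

gorirbussham

Attach noun class class I -she → gorirbusshe.
Attach definiteness indefinite -m → gorirbusshem.
Apply vowel harmony: gorirbusshem → gorirbussham.
Vowel deletion: no change.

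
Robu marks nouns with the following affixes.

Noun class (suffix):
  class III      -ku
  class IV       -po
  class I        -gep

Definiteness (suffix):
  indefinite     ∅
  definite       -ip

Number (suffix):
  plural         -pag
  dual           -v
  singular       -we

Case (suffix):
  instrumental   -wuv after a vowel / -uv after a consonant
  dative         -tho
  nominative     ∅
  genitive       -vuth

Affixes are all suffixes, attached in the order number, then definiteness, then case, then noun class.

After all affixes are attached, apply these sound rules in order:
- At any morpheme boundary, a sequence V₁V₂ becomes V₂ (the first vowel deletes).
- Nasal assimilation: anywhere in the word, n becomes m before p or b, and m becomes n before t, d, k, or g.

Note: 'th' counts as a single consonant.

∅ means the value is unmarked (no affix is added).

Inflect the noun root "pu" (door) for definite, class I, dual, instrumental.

puvipuvgep

Attach number dual -v → puv.
Attach definiteness definite -ip → puvip.
Attach case instrumental -uv (after consonant 'p') → puvipuv.
Attach noun class class I -gep → puvipuvgep.
Vowel deletion: no change.
Nasal assimilation: no change.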